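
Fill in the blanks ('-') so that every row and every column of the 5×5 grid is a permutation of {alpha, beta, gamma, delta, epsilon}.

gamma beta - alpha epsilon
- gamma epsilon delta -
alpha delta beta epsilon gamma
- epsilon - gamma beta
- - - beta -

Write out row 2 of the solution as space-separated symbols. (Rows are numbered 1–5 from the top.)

(r1,c3): row 1 has {alpha,beta,gamma,epsilon}; column 3 has {beta,epsilon}, so it must be delta.
(r2,c1): row 2 has {gamma,delta,epsilon}; column 1 has {alpha,gamma}, so it must be beta.
(r2,c5): row 2 has {beta,gamma,delta,epsilon}; column 5 has {beta,gamma,epsilon}, so it must be alpha.

beta gamma epsilon delta alpha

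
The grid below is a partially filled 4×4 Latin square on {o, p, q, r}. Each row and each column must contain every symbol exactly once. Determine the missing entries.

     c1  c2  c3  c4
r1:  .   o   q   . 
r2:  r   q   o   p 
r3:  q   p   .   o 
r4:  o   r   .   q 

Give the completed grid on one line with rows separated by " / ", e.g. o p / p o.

At row 1, column 1: row 1 has {o,q}; column 1 has {o,q,r}; that leaves p.
At row 1, column 4: row 1 has {o,p,q}; column 4 has {o,p,q}; that leaves r.
At row 3, column 3: row 3 has {o,p,q}; column 3 has {o,q}; that leaves r.
At row 4, column 3: row 4 has {o,q,r}; column 3 has {o,q,r}; that leaves p.

p o q r / r q o p / q p r o / o r p q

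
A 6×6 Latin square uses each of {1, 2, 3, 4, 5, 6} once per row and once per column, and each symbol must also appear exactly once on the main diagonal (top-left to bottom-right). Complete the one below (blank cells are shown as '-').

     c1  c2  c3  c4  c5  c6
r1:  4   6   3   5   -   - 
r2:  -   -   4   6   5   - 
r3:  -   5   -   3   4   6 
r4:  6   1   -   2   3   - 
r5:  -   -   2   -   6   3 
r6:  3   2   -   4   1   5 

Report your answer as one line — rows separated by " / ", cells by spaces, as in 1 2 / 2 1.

4 6 3 5 2 1 / 1 3 4 6 5 2 / 2 5 1 3 4 6 / 6 1 5 2 3 4 / 5 4 2 1 6 3 / 3 2 6 4 1 5

At row 1, column 5: row 1 has {3,4,5,6}; column 5 has {1,3,4,5,6}; that leaves 2.
At row 1, column 6: row 1 has {2,3,4,5,6}; column 6 has {3,5,6}; that leaves 1.
At row 2, column 2: row 2 has {4,5,6}; column 2 has {1,2,5,6}; the diagonal has {2,4,5,6}; that leaves 3.
At row 2, column 6: row 2 has {3,4,5,6}; column 6 has {1,3,5,6}; that leaves 2.
At row 3, column 3: row 3 has {3,4,5,6}; column 3 has {2,3,4}; the diagonal has {2,3,4,5,6}; that leaves 1.
At row 4, column 3: row 4 has {1,2,3,6}; column 3 has {1,2,3,4}; that leaves 5.
At row 4, column 6: row 4 has {1,2,3,5,6}; column 6 has {1,2,3,5,6}; that leaves 4.
At row 5, column 2: row 5 has {2,3,6}; column 2 has {1,2,3,5,6}; that leaves 4.
At row 5, column 4: row 5 has {2,3,4,6}; column 4 has {2,3,4,5,6}; that leaves 1.
At row 6, column 3: row 6 has {1,2,3,4,5}; column 3 has {1,2,3,4,5}; that leaves 6.
At row 2, column 1: row 2 has {2,3,4,5,6}; column 1 has {3,4,6}; that leaves 1.
At row 3, column 1: row 3 has {1,3,4,5,6}; column 1 has {1,3,4,6}; that leaves 2.
At row 5, column 1: row 5 has {1,2,3,4,6}; column 1 has {1,2,3,4,6}; that leaves 5.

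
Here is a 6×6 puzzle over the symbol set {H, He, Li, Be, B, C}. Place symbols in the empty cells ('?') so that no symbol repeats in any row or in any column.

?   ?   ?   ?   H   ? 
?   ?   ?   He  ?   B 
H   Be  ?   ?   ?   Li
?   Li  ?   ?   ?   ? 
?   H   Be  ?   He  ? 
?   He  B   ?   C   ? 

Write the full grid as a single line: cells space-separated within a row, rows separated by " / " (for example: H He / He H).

(r2,c2) = C
(r3,c5) = B
(r4,c5) = Be
(r5,c6) = C
(r1,c2) = B
(r2,c5) = Li
(r3,c4) = C
(r2,c1) = Be
(r2,c3) = H
(r3,c3) = He
(r4,c3) = C
(r6,c1) = Li
(r1,c3) = Li
(r1,c4) = Be
(r1,c6) = He
(r4,c6) = H
(r5,c1) = B
(r5,c4) = Li
(r6,c4) = H
(r6,c6) = Be
(r1,c1) = C
(r4,c1) = He
(r4,c4) = B

C B Li Be H He / Be C H He Li B / H Be He C B Li / He Li C B Be H / B H Be Li He C / Li He B H C Be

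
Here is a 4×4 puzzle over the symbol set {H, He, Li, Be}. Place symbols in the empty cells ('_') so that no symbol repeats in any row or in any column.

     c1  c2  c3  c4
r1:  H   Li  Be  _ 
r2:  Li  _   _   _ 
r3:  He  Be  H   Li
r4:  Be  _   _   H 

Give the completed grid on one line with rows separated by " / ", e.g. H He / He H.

H Li Be He / Li H He Be / He Be H Li / Be He Li H

(r1,c4) = He
(r2,c3) = He
(r2,c4) = Be
(r4,c2) = He
(r4,c3) = Li
(r2,c2) = H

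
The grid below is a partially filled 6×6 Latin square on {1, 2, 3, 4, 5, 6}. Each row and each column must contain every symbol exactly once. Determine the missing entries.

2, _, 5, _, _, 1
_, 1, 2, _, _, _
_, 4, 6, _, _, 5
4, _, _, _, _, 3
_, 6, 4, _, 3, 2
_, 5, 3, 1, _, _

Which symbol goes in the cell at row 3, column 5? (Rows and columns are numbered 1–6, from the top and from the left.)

(r1,c2) = 3
(r4,c2) = 2
(r4,c3) = 1
(r5,c4) = 5
(r6,c1) = 6
(r6,c6) = 4
(r2,c6) = 6
(r4,c4) = 6
(r4,c5) = 5
(r5,c1) = 1
(r6,c5) = 2
(r1,c4) = 4
(r1,c5) = 6
(r2,c4) = 3
(r2,c5) = 4
(r3,c1) = 3
(r3,c4) = 2
(r3,c5) = 1

1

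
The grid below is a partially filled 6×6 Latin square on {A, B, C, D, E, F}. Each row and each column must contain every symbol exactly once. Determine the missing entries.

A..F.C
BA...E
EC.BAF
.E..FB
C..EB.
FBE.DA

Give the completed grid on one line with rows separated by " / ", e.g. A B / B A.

A D B F E C / B A F D C E / E C D B A F / D E C A F B / C F A E B D / F B E C D A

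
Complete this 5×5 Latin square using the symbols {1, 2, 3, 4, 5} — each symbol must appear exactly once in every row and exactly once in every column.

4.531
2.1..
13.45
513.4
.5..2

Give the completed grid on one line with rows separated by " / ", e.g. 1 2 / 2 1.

4 2 5 3 1 / 2 4 1 5 3 / 1 3 2 4 5 / 5 1 3 2 4 / 3 5 4 1 2

row 1 has {1,3,4,5}; column 2 has {1,3,5} — only 2 is left for (r1,c2).
row 2 has {1,2}; column 2 has {1,2,3,5} — only 4 is left for (r2,c2).
row 2 has {1,2,4}; column 4 has {3,4} — only 5 is left for (r2,c4).
row 2 has {1,2,4,5}; column 5 has {1,2,4,5} — only 3 is left for (r2,c5).
row 3 has {1,3,4,5}; column 3 has {1,3,5} — only 2 is left for (r3,c3).
row 4 has {1,3,4,5}; column 4 has {3,4,5} — only 2 is left for (r4,c4).
row 5 has {2,5}; column 1 has {1,2,4,5} — only 3 is left for (r5,c1).
row 5 has {2,3,5}; column 3 has {1,2,3,5} — only 4 is left for (r5,c3).
row 5 has {2,3,4,5}; column 4 has {2,3,4,5} — only 1 is left for (r5,c4).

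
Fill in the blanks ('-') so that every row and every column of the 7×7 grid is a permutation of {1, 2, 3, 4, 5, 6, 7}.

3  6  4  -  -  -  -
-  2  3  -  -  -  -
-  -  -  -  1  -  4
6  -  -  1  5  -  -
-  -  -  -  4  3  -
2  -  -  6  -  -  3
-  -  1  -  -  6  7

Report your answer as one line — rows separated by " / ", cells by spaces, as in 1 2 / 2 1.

3 6 4 7 2 5 1 / 1 2 3 4 6 7 5 / 5 7 6 3 1 2 4 / 6 3 7 1 5 4 2 / 7 1 2 5 4 3 6 / 2 4 5 6 7 1 3 / 4 5 1 2 3 6 7

row 4 has {1,5,6}; column 7 has {3,4,7} — only 2 is left for (r4,c7).
row 6 has {2,3,6}; column 5 has {1,4,5} — only 7 is left for (r6,c5).
row 1 has {3,4,6}; column 5 has {1,4,5,7} — only 2 is left for (r1,c5).
row 2 has {2,3}; column 5 has {1,2,4,5,7} — only 6 is left for (r2,c5).
row 4 has {1,2,5,6}; column 3 has {1,3,4} — only 7 is left for (r4,c3).
row 4 has {1,2,5,6,7}; column 6 has {3,6} — only 4 is left for (r4,c6).
row 6 has {2,3,6,7}; column 3 has {1,3,4,7} — only 5 is left for (r6,c3).
row 6 has {2,3,5,6,7}; column 6 has {3,4,6} — only 1 is left for (r6,c6).
row 7 has {1,6,7}; column 5 has {1,2,4,5,6,7} — only 3 is left for (r7,c5).
row 4 has {1,2,4,5,6,7}; column 2 has {2,6} — only 3 is left for (r4,c2).
row 6 has {1,2,3,5,6,7}; column 2 has {2,3,6} — only 4 is left for (r6,c2).
row 7 has {1,3,6,7}; column 2 has {2,3,4,6} — only 5 is left for (r7,c2).
row 3 has {1,4}; column 2 has {2,3,4,5,6} — only 7 is left for (r3,c2).
row 5 has {3,4}; column 2 has {2,3,4,5,6,7} — only 1 is left for (r5,c2).
row 7 has {1,3,5,6,7}; column 1 has {2,3,6} — only 4 is left for (r7,c1).
row 7 has {1,3,4,5,6,7}; column 4 has {1,6} — only 2 is left for (r7,c4).
row 3 has {1,4,7}; column 1 has {2,3,4,6} — only 5 is left for (r3,c1).
row 3 has {1,4,5,7}; column 4 has {1,2,6} — only 3 is left for (r3,c4).
row 3 has {1,3,4,5,7}; column 6 has {1,3,4,6} — only 2 is left for (r3,c6).
row 5 has {1,3,4}; column 1 has {2,3,4,5,6} — only 7 is left for (r5,c1).
row 5 has {1,3,4,7}; column 4 has {1,2,3,6} — only 5 is left for (r5,c4).
row 5 has {1,3,4,5,7}; column 7 has {2,3,4,7} — only 6 is left for (r5,c7).
row 1 has {2,3,4,6}; column 4 has {1,2,3,5,6} — only 7 is left for (r1,c4).
row 1 has {2,3,4,6,7}; column 6 has {1,2,3,4,6} — only 5 is left for (r1,c6).
row 1 has {2,3,4,5,6,7}; column 7 has {2,3,4,6,7} — only 1 is left for (r1,c7).
row 2 has {2,3,6}; column 1 has {2,3,4,5,6,7} — only 1 is left for (r2,c1).
row 2 has {1,2,3,6}; column 4 has {1,2,3,5,6,7} — only 4 is left for (r2,c4).
row 2 has {1,2,3,4,6}; column 6 has {1,2,3,4,5,6} — only 7 is left for (r2,c6).
row 2 has {1,2,3,4,6,7}; column 7 has {1,2,3,4,6,7} — only 5 is left for (r2,c7).
row 3 has {1,2,3,4,5,7}; column 3 has {1,3,4,5,7} — only 6 is left for (r3,c3).
row 5 has {1,3,4,5,6,7}; column 3 has {1,3,4,5,6,7} — only 2 is left for (r5,c3).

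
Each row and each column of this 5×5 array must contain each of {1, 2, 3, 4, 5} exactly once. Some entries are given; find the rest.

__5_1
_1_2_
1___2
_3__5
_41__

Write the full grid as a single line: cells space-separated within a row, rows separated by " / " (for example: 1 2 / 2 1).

3 2 5 4 1 / 5 1 3 2 4 / 1 5 4 3 2 / 4 3 2 1 5 / 2 4 1 5 3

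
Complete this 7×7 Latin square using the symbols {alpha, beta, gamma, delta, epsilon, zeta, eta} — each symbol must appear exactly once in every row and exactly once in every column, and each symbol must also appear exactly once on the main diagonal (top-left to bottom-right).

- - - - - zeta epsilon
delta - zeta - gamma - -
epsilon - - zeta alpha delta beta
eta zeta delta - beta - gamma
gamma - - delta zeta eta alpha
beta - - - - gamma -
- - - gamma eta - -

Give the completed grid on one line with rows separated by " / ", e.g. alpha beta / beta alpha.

(r1,c1) = alpha
(r1,c5) = delta
(r2,c7) = eta
(r3,c3) = eta
(r4,c4) = epsilon
(r4,c6) = alpha
(r6,c5) = epsilon
(r7,c1) = zeta
(r7,c7) = delta
(r2,c2) = beta
(r2,c4) = alpha
(r2,c6) = epsilon
(r3,c2) = gamma
(r5,c2) = epsilon
(r5,c3) = beta
(r6,c3) = alpha
(r6,c4) = eta
(r6,c7) = zeta
(r7,c2) = alpha
(r7,c3) = epsilon
(r7,c6) = beta
(r1,c2) = eta
(r1,c3) = gamma
(r1,c4) = beta
(r6,c2) = delta

alpha eta gamma beta delta zeta epsilon / delta beta zeta alpha gamma epsilon eta / epsilon gamma eta zeta alpha delta beta / eta zeta delta epsilon beta alpha gamma / gamma epsilon beta delta zeta eta alpha / beta delta alpha eta epsilon gamma zeta / zeta alpha epsilon gamma eta beta delta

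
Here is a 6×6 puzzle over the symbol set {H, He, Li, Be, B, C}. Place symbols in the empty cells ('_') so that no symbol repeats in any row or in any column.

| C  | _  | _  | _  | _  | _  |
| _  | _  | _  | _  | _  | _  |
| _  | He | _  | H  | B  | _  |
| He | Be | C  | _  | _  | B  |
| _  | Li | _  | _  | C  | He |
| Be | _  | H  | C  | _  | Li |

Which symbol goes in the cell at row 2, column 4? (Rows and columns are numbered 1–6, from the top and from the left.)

He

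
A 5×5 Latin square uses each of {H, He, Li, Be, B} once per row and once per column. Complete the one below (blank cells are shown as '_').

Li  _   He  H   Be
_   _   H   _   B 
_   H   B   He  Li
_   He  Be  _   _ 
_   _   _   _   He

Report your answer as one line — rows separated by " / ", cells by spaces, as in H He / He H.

(r1,c2) = B
(r3,c1) = Be
(r4,c5) = H
(r5,c3) = Li
(r2,c1) = He
(r4,c1) = B
(r4,c4) = Li
(r5,c1) = H
(r5,c2) = Be
(r5,c4) = B
(r2,c2) = Li
(r2,c4) = Be

Li B He H Be / He Li H Be B / Be H B He Li / B He Be Li H / H Be Li B He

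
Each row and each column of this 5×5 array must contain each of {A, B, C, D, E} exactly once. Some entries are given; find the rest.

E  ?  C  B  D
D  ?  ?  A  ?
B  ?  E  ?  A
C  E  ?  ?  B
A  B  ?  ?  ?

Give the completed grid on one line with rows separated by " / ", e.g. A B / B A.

E A C B D / D C B A E / B D E C A / C E A D B / A B D E C

(r1,c2) = A
(r2,c2) = C
(r2,c3) = B
(r2,c5) = E
(r3,c2) = D
(r3,c4) = C
(r4,c4) = D
(r5,c3) = D
(r5,c4) = E
(r5,c5) = C
(r4,c3) = A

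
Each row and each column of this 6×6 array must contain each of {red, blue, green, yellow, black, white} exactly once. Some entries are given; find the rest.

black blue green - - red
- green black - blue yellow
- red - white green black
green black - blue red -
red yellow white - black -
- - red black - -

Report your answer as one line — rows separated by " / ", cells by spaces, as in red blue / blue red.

black blue green yellow white red / white green black red blue yellow / yellow red blue white green black / green black yellow blue red white / red yellow white green black blue / blue white red black yellow green

Cell (r1,c4): row 1 has {red,blue,green,black}; column 4 has {blue,black,white} → yellow.
Cell (r1,c5): row 1 has {red,blue,green,yellow,black}; column 5 has {red,blue,green,black} → white.
Cell (r2,c1): row 2 has {blue,green,yellow,black}; column 1 has {red,green,black} → white.
Cell (r2,c4): row 2 has {blue,green,yellow,black,white}; column 4 has {blue,yellow,black,white} → red.
Cell (r4,c3): row 4 has {red,blue,green,black}; column 3 has {red,green,black,white} → yellow.
Cell (r4,c6): row 4 has {red,blue,green,yellow,black}; column 6 has {red,yellow,black} → white.
Cell (r5,c4): row 5 has {red,yellow,black,white}; column 4 has {red,blue,yellow,black,white} → green.
Cell (r5,c6): row 5 has {red,green,yellow,black,white}; column 6 has {red,yellow,black,white} → blue.
Cell (r6,c2): row 6 has {red,black}; column 2 has {red,blue,green,yellow,black} → white.
Cell (r6,c5): row 6 has {red,black,white}; column 5 has {red,blue,green,black,white} → yellow.
Cell (r6,c6): row 6 has {red,yellow,black,white}; column 6 has {red,blue,yellow,black,white} → green.
Cell (r3,c3): row 3 has {red,green,black,white}; column 3 has {red,green,yellow,black,white} → blue.
Cell (r6,c1): row 6 has {red,green,yellow,black,white}; column 1 has {red,green,black,white} → blue.
Cell (r3,c1): row 3 has {red,blue,green,black,white}; column 1 has {red,blue,green,black,white} → yellow.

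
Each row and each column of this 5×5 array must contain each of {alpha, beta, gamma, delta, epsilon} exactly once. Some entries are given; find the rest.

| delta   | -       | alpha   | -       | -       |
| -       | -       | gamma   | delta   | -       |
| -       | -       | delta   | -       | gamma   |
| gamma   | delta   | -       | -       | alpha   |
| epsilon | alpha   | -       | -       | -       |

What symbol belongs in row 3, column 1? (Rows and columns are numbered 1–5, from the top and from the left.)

beta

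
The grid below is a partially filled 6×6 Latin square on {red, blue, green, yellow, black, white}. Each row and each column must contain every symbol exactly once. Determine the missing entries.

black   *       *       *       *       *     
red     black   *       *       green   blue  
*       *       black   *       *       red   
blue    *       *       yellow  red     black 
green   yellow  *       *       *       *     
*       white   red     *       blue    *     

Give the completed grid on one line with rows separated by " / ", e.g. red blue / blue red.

row 2 has {red,blue,green,black}; column 4 has {yellow} — only white is left for (r2,c4).
row 4 has {red,blue,yellow,black}; column 2 has {yellow,black,white} — only green is left for (r4,c2).
row 4 has {red,blue,green,yellow,black}; column 3 has {red,black} — only white is left for (r4,c3).
row 5 has {green,yellow}; column 3 has {red,black,white} — only blue is left for (r5,c3).
row 5 has {blue,green,yellow}; column 6 has {red,blue,black} — only white is left for (r5,c6).
row 6 has {red,blue,white}; column 1 has {red,blue,green,black} — only yellow is left for (r6,c1).
row 6 has {red,blue,yellow,white}; column 6 has {red,blue,black,white} — only green is left for (r6,c6).
row 1 has {black}; column 6 has {red,blue,green,black,white} — only yellow is left for (r1,c6).
row 2 has {red,blue,green,black,white}; column 3 has {red,blue,black,white} — only yellow is left for (r2,c3).
row 3 has {red,black}; column 1 has {red,blue,green,yellow,black} — only white is left for (r3,c1).
row 3 has {red,black,white}; column 2 has {green,yellow,black,white} — only blue is left for (r3,c2).
row 3 has {red,blue,black,white}; column 4 has {yellow,white} — only green is left for (r3,c4).
row 3 has {red,blue,green,black,white}; column 5 has {red,blue,green} — only yellow is left for (r3,c5).
row 5 has {blue,green,yellow,white}; column 5 has {red,blue,green,yellow} — only black is left for (r5,c5).
row 6 has {red,blue,green,yellow,white}; column 4 has {green,yellow,white} — only black is left for (r6,c4).
row 1 has {yellow,black}; column 2 has {blue,green,yellow,black,white} — only red is left for (r1,c2).
row 1 has {red,yellow,black}; column 3 has {red,blue,yellow,black,white} — only green is left for (r1,c3).
row 1 has {red,green,yellow,black}; column 4 has {green,yellow,black,white} — only blue is left for (r1,c4).
row 1 has {red,blue,green,yellow,black}; column 5 has {red,blue,green,yellow,black} — only white is left for (r1,c5).
row 5 has {blue,green,yellow,black,white}; column 4 has {blue,green,yellow,black,white} — only red is left for (r5,c4).

black red green blue white yellow / red black yellow white green blue / white blue black green yellow red / blue green white yellow red black / green yellow blue red black white / yellow white red black blue green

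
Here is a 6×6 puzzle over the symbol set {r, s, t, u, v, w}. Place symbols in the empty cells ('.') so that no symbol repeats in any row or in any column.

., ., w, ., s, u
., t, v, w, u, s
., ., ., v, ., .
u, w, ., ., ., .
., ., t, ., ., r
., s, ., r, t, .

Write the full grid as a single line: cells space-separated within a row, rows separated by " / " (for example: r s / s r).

v r w t s u / r t v w u s / t u s v r w / u w r s v t / s v t u w r / w s u r t v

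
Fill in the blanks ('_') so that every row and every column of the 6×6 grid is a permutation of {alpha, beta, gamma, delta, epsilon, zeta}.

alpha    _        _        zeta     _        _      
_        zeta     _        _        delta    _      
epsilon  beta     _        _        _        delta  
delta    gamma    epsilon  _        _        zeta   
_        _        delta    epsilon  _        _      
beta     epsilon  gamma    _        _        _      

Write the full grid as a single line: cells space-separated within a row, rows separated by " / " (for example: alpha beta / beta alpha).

alpha delta beta zeta epsilon gamma / gamma zeta alpha beta delta epsilon / epsilon beta zeta gamma alpha delta / delta gamma epsilon alpha beta zeta / zeta alpha delta epsilon gamma beta / beta epsilon gamma delta zeta alpha

(r1,c2) = delta
(r1,c3) = beta
(r2,c1) = gamma
(r2,c3) = alpha
(r2,c4) = beta
(r2,c6) = epsilon
(r3,c3) = zeta
(r4,c4) = alpha
(r4,c5) = beta
(r5,c1) = zeta
(r5,c2) = alpha
(r5,c5) = gamma
(r5,c6) = beta
(r6,c4) = delta
(r6,c6) = alpha
(r1,c5) = epsilon
(r1,c6) = gamma
(r3,c4) = gamma
(r3,c5) = alpha
(r6,c5) = zeta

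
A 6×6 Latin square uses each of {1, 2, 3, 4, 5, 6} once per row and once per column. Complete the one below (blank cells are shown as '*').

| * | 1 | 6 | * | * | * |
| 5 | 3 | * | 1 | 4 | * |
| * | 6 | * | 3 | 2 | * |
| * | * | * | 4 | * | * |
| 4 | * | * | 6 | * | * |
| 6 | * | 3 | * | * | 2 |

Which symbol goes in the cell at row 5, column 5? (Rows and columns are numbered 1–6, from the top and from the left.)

(r2,c3) = 2
(r2,c6) = 6
(r3,c1) = 1
(r6,c4) = 5
(r6,c5) = 1
(r1,c4) = 2
(r6,c2) = 4
(r1,c1) = 3
(r1,c5) = 5
(r1,c6) = 4
(r3,c6) = 5
(r4,c1) = 2
(r4,c2) = 5
(r4,c3) = 1
(r4,c6) = 3
(r5,c2) = 2
(r5,c3) = 5
(r5,c5) = 3

3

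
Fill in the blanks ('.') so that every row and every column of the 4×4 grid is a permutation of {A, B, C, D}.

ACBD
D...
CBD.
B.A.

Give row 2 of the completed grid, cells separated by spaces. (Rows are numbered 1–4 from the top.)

row 2 has {D}; column 2 has {B,C} — only A is left for (r2,c2).
row 2 has {A,D}; column 3 has {A,B,D} — only C is left for (r2,c3).
row 2 has {A,C,D}; column 4 has {D} — only B is left for (r2,c4).

D A C B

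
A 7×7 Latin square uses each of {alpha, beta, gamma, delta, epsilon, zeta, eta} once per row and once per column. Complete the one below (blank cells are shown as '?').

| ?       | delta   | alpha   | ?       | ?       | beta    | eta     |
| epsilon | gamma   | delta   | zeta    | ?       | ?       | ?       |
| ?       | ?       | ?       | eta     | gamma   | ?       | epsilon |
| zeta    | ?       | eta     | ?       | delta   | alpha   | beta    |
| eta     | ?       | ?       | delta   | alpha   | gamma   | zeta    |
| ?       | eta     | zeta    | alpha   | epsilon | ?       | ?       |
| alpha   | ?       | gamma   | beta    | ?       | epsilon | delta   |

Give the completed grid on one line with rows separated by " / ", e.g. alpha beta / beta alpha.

gamma delta alpha epsilon zeta beta eta / epsilon gamma delta zeta beta eta alpha / delta alpha beta eta gamma zeta epsilon / zeta epsilon eta gamma delta alpha beta / eta beta epsilon delta alpha gamma zeta / beta eta zeta alpha epsilon delta gamma / alpha zeta gamma beta eta epsilon delta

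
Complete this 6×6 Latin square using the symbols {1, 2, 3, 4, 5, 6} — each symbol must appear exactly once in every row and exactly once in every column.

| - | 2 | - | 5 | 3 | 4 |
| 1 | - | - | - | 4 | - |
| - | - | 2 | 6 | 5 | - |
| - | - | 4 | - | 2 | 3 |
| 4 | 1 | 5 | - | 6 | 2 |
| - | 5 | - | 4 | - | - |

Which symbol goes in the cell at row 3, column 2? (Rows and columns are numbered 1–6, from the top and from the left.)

4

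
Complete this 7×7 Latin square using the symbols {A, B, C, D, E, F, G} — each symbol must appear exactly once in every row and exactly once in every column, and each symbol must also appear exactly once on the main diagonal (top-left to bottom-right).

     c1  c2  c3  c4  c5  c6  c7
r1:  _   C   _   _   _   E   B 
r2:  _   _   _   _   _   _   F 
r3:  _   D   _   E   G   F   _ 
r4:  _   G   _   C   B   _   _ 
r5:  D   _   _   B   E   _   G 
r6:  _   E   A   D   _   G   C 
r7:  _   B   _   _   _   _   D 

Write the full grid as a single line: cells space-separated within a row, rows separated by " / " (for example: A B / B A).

F C G A D E B / E A D G C B F / C D B E G F A / A G F C B D E / D F C B E A G / B E A D F G C / G B E F A C D

Cell (r2,c2): row 2 has {F}; column 2 has {B,C,D,E,G}; the diagonal has {C,D,E,G} → A.
Cell (r2,c4): row 2 has {A,F}; column 4 has {B,C,D,E} → G.
Cell (r3,c3): row 3 has {D,E,F,G}; column 3 has {A}; the diagonal has {A,C,D,E,G} → B.
Cell (r3,c7): row 3 has {B,D,E,F,G}; column 7 has {B,C,D,F,G} → A.
Cell (r4,c7): row 4 has {B,C,G}; column 7 has {A,B,C,D,F,G} → E.
Cell (r5,c2): row 5 has {B,D,E,G}; column 2 has {A,B,C,D,E,G} → F.
Cell (r5,c3): row 5 has {B,D,E,F,G}; column 3 has {A,B} → C.
Cell (r5,c6): row 5 has {B,C,D,E,F,G}; column 6 has {E,F,G} → A.
Cell (r6,c5): row 6 has {A,C,D,E,G}; column 5 has {B,E,G} → F.
Cell (r7,c6): row 7 has {B,D}; column 6 has {A,E,F,G} → C.
Cell (r1,c1): row 1 has {B,C,E}; column 1 has {D}; the diagonal has {A,B,C,D,E,G} → F.
Cell (r1,c4): row 1 has {B,C,E,F}; column 4 has {B,C,D,E,G} → A.
Cell (r1,c5): row 1 has {A,B,C,E,F}; column 5 has {B,E,F,G} → D.
Cell (r2,c5): row 2 has {A,F,G}; column 5 has {B,D,E,F,G} → C.
Cell (r3,c1): row 3 has {A,B,D,E,F,G}; column 1 has {D,F} → C.
Cell (r4,c1): row 4 has {B,C,E,G}; column 1 has {C,D,F} → A.
Cell (r4,c6): row 4 has {A,B,C,E,G}; column 6 has {A,C,E,F,G} → D.
Cell (r6,c1): row 6 has {A,C,D,E,F,G}; column 1 has {A,C,D,F} → B.
Cell (r7,c4): row 7 has {B,C,D}; column 4 has {A,B,C,D,E,G} → F.
Cell (r7,c5): row 7 has {B,C,D,F}; column 5 has {B,C,D,E,F,G} → A.
Cell (r1,c3): row 1 has {A,B,C,D,E,F}; column 3 has {A,B,C} → G.
Cell (r2,c1): row 2 has {A,C,F,G}; column 1 has {A,B,C,D,F} → E.
Cell (r2,c3): row 2 has {A,C,E,F,G}; column 3 has {A,B,C,G} → D.
Cell (r2,c6): row 2 has {A,C,D,E,F,G}; column 6 has {A,C,D,E,F,G} → B.
Cell (r4,c3): row 4 has {A,B,C,D,E,G}; column 3 has {A,B,C,D,G} → F.
Cell (r7,c1): row 7 has {A,B,C,D,F}; column 1 has {A,B,C,D,E,F} → G.
Cell (r7,c3): row 7 has {A,B,C,D,F,G}; column 3 has {A,B,C,D,F,G} → E.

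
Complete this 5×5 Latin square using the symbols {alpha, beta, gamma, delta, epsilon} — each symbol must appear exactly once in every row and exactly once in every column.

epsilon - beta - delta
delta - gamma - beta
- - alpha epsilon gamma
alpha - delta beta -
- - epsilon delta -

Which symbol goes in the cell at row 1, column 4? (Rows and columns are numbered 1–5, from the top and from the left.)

gamma

Cell (r2,c4): row 2 has {beta,gamma,delta}; column 4 has {beta,delta,epsilon} → alpha.
Cell (r3,c1): row 3 has {alpha,gamma,epsilon}; column 1 has {alpha,delta,epsilon} → beta.
Cell (r3,c2): row 3 has {alpha,beta,gamma,epsilon}; column 2 is empty so far → delta.
Cell (r4,c5): row 4 has {alpha,beta,delta}; column 5 has {beta,gamma,delta} → epsilon.
Cell (r5,c1): row 5 has {delta,epsilon}; column 1 has {alpha,beta,delta,epsilon} → gamma.
Cell (r5,c5): row 5 has {gamma,delta,epsilon}; column 5 has {beta,gamma,delta,epsilon} → alpha.
Cell (r1,c4): row 1 has {beta,delta,epsilon}; column 4 has {alpha,beta,delta,epsilon} → gamma.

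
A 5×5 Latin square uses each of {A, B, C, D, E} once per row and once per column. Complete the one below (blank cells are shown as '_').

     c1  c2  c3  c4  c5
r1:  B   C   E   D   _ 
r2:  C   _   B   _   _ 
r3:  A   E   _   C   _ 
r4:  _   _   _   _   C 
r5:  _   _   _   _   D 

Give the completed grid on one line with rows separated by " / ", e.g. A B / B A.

B C E D A / C D B A E / A E D C B / D B A E C / E A C B D

(r1,c5) = A
(r2,c5) = E
(r3,c3) = D
(r3,c5) = B
(r4,c3) = A
(r5,c1) = E
(r5,c3) = C
(r2,c4) = A
(r4,c1) = D
(r4,c2) = B
(r4,c4) = E
(r5,c2) = A
(r5,c4) = B
(r2,c2) = D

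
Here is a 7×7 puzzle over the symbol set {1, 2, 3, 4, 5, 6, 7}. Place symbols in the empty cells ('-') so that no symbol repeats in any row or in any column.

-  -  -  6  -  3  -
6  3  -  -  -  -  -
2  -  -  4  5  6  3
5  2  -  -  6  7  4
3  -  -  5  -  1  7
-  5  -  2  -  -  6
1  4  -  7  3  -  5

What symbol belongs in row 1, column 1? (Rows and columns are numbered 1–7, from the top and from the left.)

(r2,c4): row 2 has {3,6}; column 4 has {2,4,5,6,7}, so it must be 1.
(r2,c7): row 2 has {1,3,6}; column 7 has {3,4,5,6,7}, so it must be 2.
(r4,c4): row 4 has {2,4,5,6,7}; column 4 has {1,2,4,5,6,7}, so it must be 3.
(r5,c2): row 5 has {1,3,5,7}; column 2 has {2,3,4,5}, so it must be 6.
(r6,c6): row 6 has {2,5,6}; column 6 has {1,3,6,7}, so it must be 4.
(r7,c6): row 7 has {1,3,4,5,7}; column 6 has {1,3,4,6,7}, so it must be 2.
(r1,c7): row 1 has {3,6}; column 7 has {2,3,4,5,6,7}, so it must be 1.
(r2,c6): row 2 has {1,2,3,6}; column 6 has {1,2,3,4,6,7}, so it must be 5.
(r4,c3): row 4 has {2,3,4,5,6,7}; column 3 is empty so far, so it must be 1.
(r6,c1): row 6 has {2,4,5,6}; column 1 has {1,2,3,5,6}, so it must be 7.
(r6,c3): row 6 has {2,4,5,6,7}; column 3 has {1}, so it must be 3.
(r6,c5): row 6 has {2,3,4,5,6,7}; column 5 has {3,5,6}, so it must be 1.
(r7,c3): row 7 has {1,2,3,4,5,7}; column 3 has {1,3}, so it must be 6.
(r1,c1): row 1 has {1,3,6}; column 1 has {1,2,3,5,6,7}, so it must be 4.

4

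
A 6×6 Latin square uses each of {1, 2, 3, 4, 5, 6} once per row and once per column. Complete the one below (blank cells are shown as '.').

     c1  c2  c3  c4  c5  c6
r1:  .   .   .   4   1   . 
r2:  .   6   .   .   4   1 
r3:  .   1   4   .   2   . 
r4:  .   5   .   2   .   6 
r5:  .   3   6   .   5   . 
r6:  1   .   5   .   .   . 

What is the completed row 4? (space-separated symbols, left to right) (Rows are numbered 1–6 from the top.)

4 5 1 2 3 6

(r1,c2) = 2
(r1,c3) = 3
(r1,c6) = 5
(r2,c3) = 2
(r3,c6) = 3
(r4,c3) = 1
(r4,c5) = 3
(r5,c4) = 1
(r6,c2) = 4
(r6,c5) = 6
(r6,c6) = 2
(r1,c1) = 6
(r3,c1) = 5
(r3,c4) = 6
(r4,c1) = 4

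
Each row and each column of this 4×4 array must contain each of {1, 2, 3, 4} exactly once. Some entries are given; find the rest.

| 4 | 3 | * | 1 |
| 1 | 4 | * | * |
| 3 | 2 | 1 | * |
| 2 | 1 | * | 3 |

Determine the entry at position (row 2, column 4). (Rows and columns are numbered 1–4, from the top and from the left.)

Cell (r1,c3): row 1 has {1,3,4}; column 3 has {1} → 2.
Cell (r2,c3): row 2 has {1,4}; column 3 has {1,2} → 3.
Cell (r2,c4): row 2 has {1,3,4}; column 4 has {1,3} → 2.

2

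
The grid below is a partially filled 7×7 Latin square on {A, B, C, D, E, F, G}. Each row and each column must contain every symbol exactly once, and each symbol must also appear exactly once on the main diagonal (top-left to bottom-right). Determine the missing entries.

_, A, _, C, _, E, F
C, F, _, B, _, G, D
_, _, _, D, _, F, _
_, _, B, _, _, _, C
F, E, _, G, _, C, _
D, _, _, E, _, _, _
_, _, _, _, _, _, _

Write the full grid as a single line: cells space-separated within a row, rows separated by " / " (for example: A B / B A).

row 4 has {B,C}; column 4 has {B,C,D,E,G}; the diagonal has {F} — only A is left for (r4,c4).
row 4 has {A,B,C}; column 6 has {C,E,F,G} — only D is left for (r4,c6).
row 6 has {D,E}; column 6 has {C,D,E,F,G}; the diagonal has {A,F} — only B is left for (r6,c6).
row 7 is empty so far; column 4 has {A,B,C,D,E,G} — only F is left for (r7,c4).
row 7 has {F}; column 6 has {B,C,D,E,F,G} — only A is left for (r7,c6).
row 1 has {A,C,E,F}; column 1 has {C,D,F}; the diagonal has {A,B,F} — only G is left for (r1,c1).
row 1 has {A,C,E,F,G}; column 3 has {B} — only D is left for (r1,c3).
row 1 has {A,C,D,E,F,G}; column 5 is empty so far — only B is left for (r1,c5).
row 4 has {A,B,C,D}; column 1 has {C,D,F,G} — only E is left for (r4,c1).
row 4 has {A,B,C,D,E}; column 2 has {A,E,F} — only G is left for (r4,c2).
row 4 has {A,B,C,D,E,G}; column 5 has {B} — only F is left for (r4,c5).
row 5 has {C,E,F,G}; column 3 has {B,D} — only A is left for (r5,c3).
row 5 has {A,C,E,F,G}; column 5 has {B,F}; the diagonal has {A,B,F,G} — only D is left for (r5,c5).
row 5 has {A,C,D,E,F,G}; column 7 has {C,D,F} — only B is left for (r5,c7).
row 6 has {B,D,E}; column 2 has {A,E,F,G} — only C is left for (r6,c2).
row 7 has {A,F}; column 1 has {C,D,E,F,G} — only B is left for (r7,c1).
row 7 has {A,B,F}; column 2 has {A,C,E,F,G} — only D is left for (r7,c2).
row 7 has {A,B,D,F}; column 7 has {B,C,D,F}; the diagonal has {A,B,D,F,G} — only E is left for (r7,c7).
row 2 has {B,C,D,F,G}; column 3 has {A,B,D} — only E is left for (r2,c3).
row 2 has {B,C,D,E,F,G}; column 5 has {B,D,F} — only A is left for (r2,c5).
row 3 has {D,F}; column 1 has {B,C,D,E,F,G} — only A is left for (r3,c1).
row 3 has {A,D,F}; column 2 has {A,C,D,E,F,G} — only B is left for (r3,c2).
row 3 has {A,B,D,F}; column 3 has {A,B,D,E}; the diagonal has {A,B,D,E,F,G} — only C is left for (r3,c3).
row 3 has {A,B,C,D,F}; column 7 has {B,C,D,E,F} — only G is left for (r3,c7).
row 6 has {B,C,D,E}; column 5 has {A,B,D,F} — only G is left for (r6,c5).
row 6 has {B,C,D,E,G}; column 7 has {B,C,D,E,F,G} — only A is left for (r6,c7).
row 7 has {A,B,D,E,F}; column 3 has {A,B,C,D,E} — only G is left for (r7,c3).
row 7 has {A,B,D,E,F,G}; column 5 has {A,B,D,F,G} — only C is left for (r7,c5).
row 3 has {A,B,C,D,F,G}; column 5 has {A,B,C,D,F,G} — only E is left for (r3,c5).
row 6 has {A,B,C,D,E,G}; column 3 has {A,B,C,D,E,G} — only F is left for (r6,c3).

G A D C B E F / C F E B A G D / A B C D E F G / E G B A F D C / F E A G D C B / D C F E G B A / B D G F C A E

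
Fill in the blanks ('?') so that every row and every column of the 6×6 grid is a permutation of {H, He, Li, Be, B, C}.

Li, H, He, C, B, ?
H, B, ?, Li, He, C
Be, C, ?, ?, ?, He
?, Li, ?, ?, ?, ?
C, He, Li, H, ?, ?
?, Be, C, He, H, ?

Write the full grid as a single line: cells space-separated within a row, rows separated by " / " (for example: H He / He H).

(r1,c6): row 1 has {H,He,Li,B,C}; column 6 has {He,C}, so it must be Be.
(r2,c3): row 2 has {H,He,Li,B,C}; column 3 has {He,Li,C}, so it must be Be.
(r3,c4): row 3 has {He,Be,C}; column 4 has {H,He,Li,C}, so it must be B.
(r3,c5): row 3 has {He,Be,B,C}; column 5 has {H,He,B}, so it must be Li.
(r4,c4): row 4 has {Li}; column 4 has {H,He,Li,B,C}, so it must be Be.
(r4,c5): row 4 has {Li,Be}; column 5 has {H,He,Li,B}, so it must be C.
(r5,c5): row 5 has {H,He,Li,C}; column 5 has {H,He,Li,B,C}, so it must be Be.
(r5,c6): row 5 has {H,He,Li,Be,C}; column 6 has {He,Be,C}, so it must be B.
(r6,c1): row 6 has {H,He,Be,C}; column 1 has {H,Li,Be,C}, so it must be B.
(r6,c6): row 6 has {H,He,Be,B,C}; column 6 has {He,Be,B,C}, so it must be Li.
(r3,c3): row 3 has {He,Li,Be,B,C}; column 3 has {He,Li,Be,C}, so it must be H.
(r4,c1): row 4 has {Li,Be,C}; column 1 has {H,Li,Be,B,C}, so it must be He.
(r4,c3): row 4 has {He,Li,Be,C}; column 3 has {H,He,Li,Be,C}, so it must be B.
(r4,c6): row 4 has {He,Li,Be,B,C}; column 6 has {He,Li,Be,B,C}, so it must be H.

Li H He C B Be / H B Be Li He C / Be C H B Li He / He Li B Be C H / C He Li H Be B / B Be C He H Li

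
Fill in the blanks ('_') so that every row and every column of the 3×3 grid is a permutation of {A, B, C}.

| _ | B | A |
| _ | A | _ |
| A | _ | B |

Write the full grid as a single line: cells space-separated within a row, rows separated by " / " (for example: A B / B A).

C B A / B A C / A C B

At row 1, column 1: row 1 has {A,B}; column 1 has {A}; that leaves C.
At row 2, column 1: row 2 has {A}; column 1 has {A,C}; that leaves B.
At row 2, column 3: row 2 has {A,B}; column 3 has {A,B}; that leaves C.
At row 3, column 2: row 3 has {A,B}; column 2 has {A,B}; that leaves C.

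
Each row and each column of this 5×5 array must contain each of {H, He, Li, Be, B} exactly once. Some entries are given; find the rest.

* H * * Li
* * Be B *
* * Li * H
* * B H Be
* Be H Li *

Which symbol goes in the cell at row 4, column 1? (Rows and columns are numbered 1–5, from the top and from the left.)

Li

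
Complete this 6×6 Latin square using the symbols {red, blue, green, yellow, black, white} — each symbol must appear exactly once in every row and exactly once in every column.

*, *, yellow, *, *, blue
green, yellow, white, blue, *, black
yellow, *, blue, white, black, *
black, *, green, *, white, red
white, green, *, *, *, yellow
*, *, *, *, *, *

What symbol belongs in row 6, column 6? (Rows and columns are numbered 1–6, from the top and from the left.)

white

(r1,c1) = red
(r1,c5) = green
(r2,c5) = red
(r3,c2) = red
(r3,c6) = green
(r4,c2) = blue
(r4,c4) = yellow
(r5,c5) = blue
(r6,c1) = blue
(r6,c5) = yellow
(r6,c6) = white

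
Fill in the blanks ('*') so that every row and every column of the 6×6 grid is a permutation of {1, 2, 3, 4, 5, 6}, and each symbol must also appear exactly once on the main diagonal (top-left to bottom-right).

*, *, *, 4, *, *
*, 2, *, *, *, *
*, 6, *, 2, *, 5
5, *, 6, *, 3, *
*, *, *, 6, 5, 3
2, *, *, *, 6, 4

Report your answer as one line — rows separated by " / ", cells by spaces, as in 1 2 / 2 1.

6 3 5 4 2 1 / 3 2 4 5 1 6 / 1 6 3 2 4 5 / 5 4 6 1 3 2 / 4 1 2 6 5 3 / 2 5 1 3 6 4

row 4 has {3,5,6}; column 4 has {2,4,6}; the diagonal has {2,4,5} — only 1 is left for (r4,c4).
row 4 has {1,3,5,6}; column 6 has {3,4,5} — only 2 is left for (r4,c6).
row 3 has {2,5,6}; column 3 has {6}; the diagonal has {1,2,4,5} — only 3 is left for (r3,c3).
row 4 has {1,2,3,5,6}; column 2 has {2,6} — only 4 is left for (r4,c2).
row 5 has {3,5,6}; column 2 has {2,4,6} — only 1 is left for (r5,c2).
row 1 has {4}; column 1 has {2,5}; the diagonal has {1,2,3,4,5} — only 6 is left for (r1,c1).
row 1 has {4,6}; column 6 has {2,3,4,5} — only 1 is left for (r1,c6).
row 2 has {2}; column 6 has {1,2,3,4,5} — only 6 is left for (r2,c6).
row 5 has {1,3,5,6}; column 1 has {2,5,6} — only 4 is left for (r5,c1).
row 5 has {1,3,4,5,6}; column 3 has {3,6} — only 2 is left for (r5,c3).
row 1 has {1,4,6}; column 3 has {2,3,6} — only 5 is left for (r1,c3).
row 1 has {1,4,5,6}; column 5 has {3,5,6} — only 2 is left for (r1,c5).
row 3 has {2,3,5,6}; column 1 has {2,4,5,6} — only 1 is left for (r3,c1).
row 3 has {1,2,3,5,6}; column 5 has {2,3,5,6} — only 4 is left for (r3,c5).
row 6 has {2,4,6}; column 3 has {2,3,5,6} — only 1 is left for (r6,c3).
row 1 has {1,2,4,5,6}; column 2 has {1,2,4,6} — only 3 is left for (r1,c2).
row 2 has {2,6}; column 1 has {1,2,4,5,6} — only 3 is left for (r2,c1).
row 2 has {2,3,6}; column 3 has {1,2,3,5,6} — only 4 is left for (r2,c3).
row 2 has {2,3,4,6}; column 4 has {1,2,4,6} — only 5 is left for (r2,c4).
row 2 has {2,3,4,5,6}; column 5 has {2,3,4,5,6} — only 1 is left for (r2,c5).
row 6 has {1,2,4,6}; column 2 has {1,2,3,4,6} — only 5 is left for (r6,c2).
row 6 has {1,2,4,5,6}; column 4 has {1,2,4,5,6} — only 3 is left for (r6,c4).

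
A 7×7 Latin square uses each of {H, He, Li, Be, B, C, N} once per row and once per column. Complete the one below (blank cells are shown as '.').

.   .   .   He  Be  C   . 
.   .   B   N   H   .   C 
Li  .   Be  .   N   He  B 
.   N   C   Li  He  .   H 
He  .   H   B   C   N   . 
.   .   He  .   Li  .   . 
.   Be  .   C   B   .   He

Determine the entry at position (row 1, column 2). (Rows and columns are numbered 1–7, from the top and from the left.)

B

row 2 has {H,B,C,N}; column 1 has {He,Li} — only Be is left for (r2,c1).
row 2 has {H,Be,B,C,N}; column 6 has {He,C,N} — only Li is left for (r2,c6).
row 3 has {He,Li,Be,B,N}; column 4 has {He,Li,B,C,N} — only H is left for (r3,c4).
row 4 has {H,He,Li,C,N}; column 1 has {He,Li,Be} — only B is left for (r4,c1).
row 4 has {H,He,Li,B,C,N}; column 6 has {He,Li,C,N} — only Be is left for (r4,c6).
row 5 has {H,He,B,C,N}; column 2 has {Be,N} — only Li is left for (r5,c2).
row 5 has {H,He,Li,B,C,N}; column 7 has {H,He,B,C} — only Be is left for (r5,c7).
row 6 has {He,Li}; column 4 has {H,He,Li,B,C,N} — only Be is left for (r6,c4).
row 6 has {He,Li,Be}; column 7 has {H,He,Be,B,C} — only N is left for (r6,c7).
row 7 has {He,Be,B,C}; column 6 has {He,Li,Be,C,N} — only H is left for (r7,c6).
row 1 has {He,Be,C}; column 7 has {H,He,Be,B,C,N} — only Li is left for (r1,c7).
row 2 has {H,Li,Be,B,C,N}; column 2 has {Li,Be,N} — only He is left for (r2,c2).
row 3 has {H,He,Li,Be,B,N}; column 2 has {He,Li,Be,N} — only C is left for (r3,c2).
row 6 has {He,Li,Be,N}; column 6 has {H,He,Li,Be,C,N} — only B is left for (r6,c6).
row 7 has {H,He,Be,B,C}; column 1 has {He,Li,Be,B} — only N is left for (r7,c1).
row 7 has {H,He,Be,B,C,N}; column 3 has {H,He,Be,B,C} — only Li is left for (r7,c3).
row 1 has {He,Li,Be,C}; column 1 has {He,Li,Be,B,N} — only H is left for (r1,c1).
row 1 has {H,He,Li,Be,C}; column 2 has {He,Li,Be,C,N} — only B is left for (r1,c2).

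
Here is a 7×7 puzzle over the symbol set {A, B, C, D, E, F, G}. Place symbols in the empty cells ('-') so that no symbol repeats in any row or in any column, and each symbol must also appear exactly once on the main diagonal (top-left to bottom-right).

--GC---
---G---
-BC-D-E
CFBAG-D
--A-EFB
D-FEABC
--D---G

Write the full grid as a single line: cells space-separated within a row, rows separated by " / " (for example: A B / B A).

F E G C B D A / B D E G C A F / A B C F D G E / C F B A G E D / G C A D E F B / D G F E A B C / E A D B F C G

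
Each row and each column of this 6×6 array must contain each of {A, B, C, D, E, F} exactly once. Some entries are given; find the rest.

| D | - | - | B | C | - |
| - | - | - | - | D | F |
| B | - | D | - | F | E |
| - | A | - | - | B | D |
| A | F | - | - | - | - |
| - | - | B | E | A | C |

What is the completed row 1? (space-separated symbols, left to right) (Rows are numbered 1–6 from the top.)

D E F B C A

(r1,c2) = E
(r1,c6) = A
(r3,c2) = C
(r3,c4) = A
(r5,c5) = E
(r5,c6) = B
(r6,c1) = F
(r6,c2) = D
(r1,c3) = F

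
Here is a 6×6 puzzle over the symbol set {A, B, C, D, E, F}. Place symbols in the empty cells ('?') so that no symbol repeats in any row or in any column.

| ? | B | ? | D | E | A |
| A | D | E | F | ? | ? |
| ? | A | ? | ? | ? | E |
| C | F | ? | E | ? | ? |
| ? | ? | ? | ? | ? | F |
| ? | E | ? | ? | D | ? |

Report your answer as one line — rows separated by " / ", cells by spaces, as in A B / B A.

F B C D E A / A D E F C B / D A B C F E / C F A E B D / E C D B A F / B E F A D C

Cell (r1,c1): row 1 has {A,B,D,E}; column 1 has {A,C} → F.
Cell (r1,c3): row 1 has {A,B,D,E,F}; column 3 has {E} → C.
Cell (r5,c2): row 5 has {F}; column 2 has {A,B,D,E,F} → C.
Cell (r6,c1): row 6 has {D,E}; column 1 has {A,C,F} → B.
Cell (r6,c6): row 6 has {B,D,E}; column 6 has {A,E,F} → C.
Cell (r2,c6): row 2 has {A,D,E,F}; column 6 has {A,C,E,F} → B.
Cell (r3,c1): row 3 has {A,E}; column 1 has {A,B,C,F} → D.
Cell (r4,c6): row 4 has {C,E,F}; column 6 has {A,B,C,E,F} → D.
Cell (r5,c1): row 5 has {C,F}; column 1 has {A,B,C,D,F} → E.
Cell (r6,c4): row 6 has {B,C,D,E}; column 4 has {D,E,F} → A.
Cell (r2,c5): row 2 has {A,B,D,E,F}; column 5 has {D,E} → C.
Cell (r5,c4): row 5 has {C,E,F}; column 4 has {A,D,E,F} → B.
Cell (r5,c5): row 5 has {B,C,E,F}; column 5 has {C,D,E} → A.
Cell (r6,c3): row 6 has {A,B,C,D,E}; column 3 has {C,E} → F.
Cell (r3,c3): row 3 has {A,D,E}; column 3 has {C,E,F} → B.
Cell (r3,c4): row 3 has {A,B,D,E}; column 4 has {A,B,D,E,F} → C.
Cell (r3,c5): row 3 has {A,B,C,D,E}; column 5 has {A,C,D,E} → F.
Cell (r4,c3): row 4 has {C,D,E,F}; column 3 has {B,C,E,F} → A.
Cell (r4,c5): row 4 has {A,C,D,E,F}; column 5 has {A,C,D,E,F} → B.
Cell (r5,c3): row 5 has {A,B,C,E,F}; column 3 has {A,B,C,E,F} → D.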